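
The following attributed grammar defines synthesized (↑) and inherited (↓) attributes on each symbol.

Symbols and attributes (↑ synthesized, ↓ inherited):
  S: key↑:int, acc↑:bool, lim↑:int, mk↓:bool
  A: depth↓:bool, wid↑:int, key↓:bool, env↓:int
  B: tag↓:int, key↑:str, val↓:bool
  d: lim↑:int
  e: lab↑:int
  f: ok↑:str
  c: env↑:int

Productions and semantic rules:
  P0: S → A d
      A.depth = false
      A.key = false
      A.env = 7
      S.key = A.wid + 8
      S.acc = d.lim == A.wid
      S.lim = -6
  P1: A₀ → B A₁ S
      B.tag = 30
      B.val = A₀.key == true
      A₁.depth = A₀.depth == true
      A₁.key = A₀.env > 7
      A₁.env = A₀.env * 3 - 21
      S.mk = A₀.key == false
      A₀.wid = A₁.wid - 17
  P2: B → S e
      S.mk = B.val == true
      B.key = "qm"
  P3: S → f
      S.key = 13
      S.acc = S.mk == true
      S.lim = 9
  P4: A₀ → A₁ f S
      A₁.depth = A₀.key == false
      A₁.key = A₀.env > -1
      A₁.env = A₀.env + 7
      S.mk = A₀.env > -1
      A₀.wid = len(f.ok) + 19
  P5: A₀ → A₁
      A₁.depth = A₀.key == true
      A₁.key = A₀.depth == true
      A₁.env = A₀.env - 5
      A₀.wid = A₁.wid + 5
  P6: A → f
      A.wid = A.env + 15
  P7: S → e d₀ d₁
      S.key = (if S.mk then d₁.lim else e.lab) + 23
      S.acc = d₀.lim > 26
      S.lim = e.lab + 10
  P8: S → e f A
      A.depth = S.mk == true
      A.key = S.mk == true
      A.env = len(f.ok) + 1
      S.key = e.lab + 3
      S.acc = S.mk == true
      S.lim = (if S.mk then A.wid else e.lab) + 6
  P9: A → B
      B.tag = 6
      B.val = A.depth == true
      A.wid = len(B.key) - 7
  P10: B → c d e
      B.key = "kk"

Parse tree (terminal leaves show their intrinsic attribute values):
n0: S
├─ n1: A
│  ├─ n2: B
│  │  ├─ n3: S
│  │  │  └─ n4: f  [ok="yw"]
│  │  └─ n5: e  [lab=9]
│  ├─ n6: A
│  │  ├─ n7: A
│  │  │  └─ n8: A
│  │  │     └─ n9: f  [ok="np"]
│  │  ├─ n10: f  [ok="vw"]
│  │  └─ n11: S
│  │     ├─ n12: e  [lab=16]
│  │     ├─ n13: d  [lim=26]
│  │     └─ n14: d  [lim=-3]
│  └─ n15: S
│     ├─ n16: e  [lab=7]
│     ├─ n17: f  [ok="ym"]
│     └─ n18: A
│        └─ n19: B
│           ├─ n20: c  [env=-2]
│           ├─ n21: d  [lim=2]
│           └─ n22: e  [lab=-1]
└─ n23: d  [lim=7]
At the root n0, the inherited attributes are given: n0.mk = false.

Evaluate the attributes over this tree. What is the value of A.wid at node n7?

22

1. n0.mk = false  [given at root]
2. n1.depth = false  [false]
3. n1.key = false  [false]
4. n1.env = 7  [7]
5. n2.tag = 30  [30]
6. n2.val = false  [A₀.key == true]
7. n3.mk = false  [B.val == true]
8. n4.ok = "yw"  [terminal]
9. n3.key = 13  [13]
10. n3.acc = false  [S.mk == true]
11. n3.lim = 9  [9]
12. n5.lab = 9  [terminal]
13. n2.key = "qm"  ["qm"]
14. n6.depth = false  [A₀.depth == true]
15. n6.key = false  [A₀.env > 7]
16. n6.env = 0  [A₀.env * 3 - 21]
17. n7.depth = true  [A₀.key == false]
18. n7.key = true  [A₀.env > -1]
19. n7.env = 7  [A₀.env + 7]
20. n8.depth = true  [A₀.key == true]
21. n8.key = true  [A₀.depth == true]
22. n8.env = 2  [A₀.env - 5]
23. n9.ok = "np"  [terminal]
24. n8.wid = 17  [A.env + 15]
25. n7.wid = 22  [A₁.wid + 5]
26. n10.ok = "vw"  [terminal]
27. n11.mk = true  [A₀.env > -1]
28. n12.lab = 16  [terminal]
29. n13.lim = 26  [terminal]
30. n14.lim = -3  [terminal]
31. n11.key = 20  [(if S.mk then d₁.lim else e.lab) + 23]
32. n11.acc = false  [d₀.lim > 26]
33. n11.lim = 26  [e.lab + 10]
34. n6.wid = 21  [len(f.ok) + 19]
35. n15.mk = true  [A₀.key == false]
36. n16.lab = 7  [terminal]
37. n17.ok = "ym"  [terminal]
38. n18.depth = true  [S.mk == true]
39. n18.key = true  [S.mk == true]
40. n18.env = 3  [len(f.ok) + 1]
41. n19.tag = 6  [6]
42. n19.val = true  [A.depth == true]
43. n20.env = -2  [terminal]
44. n21.lim = 2  [terminal]
45. n22.lab = -1  [terminal]
46. n19.key = "kk"  ["kk"]
47. n18.wid = -5  [len(B.key) - 7]
48. n15.key = 10  [e.lab + 3]
49. n15.acc = true  [S.mk == true]
50. n15.lim = 1  [(if S.mk then A.wid else e.lab) + 6]
51. n1.wid = 4  [A₁.wid - 17]
52. n23.lim = 7  [terminal]
53. n0.key = 12  [A.wid + 8]
54. n0.acc = false  [d.lim == A.wid]
55. n0.lim = -6  [-6]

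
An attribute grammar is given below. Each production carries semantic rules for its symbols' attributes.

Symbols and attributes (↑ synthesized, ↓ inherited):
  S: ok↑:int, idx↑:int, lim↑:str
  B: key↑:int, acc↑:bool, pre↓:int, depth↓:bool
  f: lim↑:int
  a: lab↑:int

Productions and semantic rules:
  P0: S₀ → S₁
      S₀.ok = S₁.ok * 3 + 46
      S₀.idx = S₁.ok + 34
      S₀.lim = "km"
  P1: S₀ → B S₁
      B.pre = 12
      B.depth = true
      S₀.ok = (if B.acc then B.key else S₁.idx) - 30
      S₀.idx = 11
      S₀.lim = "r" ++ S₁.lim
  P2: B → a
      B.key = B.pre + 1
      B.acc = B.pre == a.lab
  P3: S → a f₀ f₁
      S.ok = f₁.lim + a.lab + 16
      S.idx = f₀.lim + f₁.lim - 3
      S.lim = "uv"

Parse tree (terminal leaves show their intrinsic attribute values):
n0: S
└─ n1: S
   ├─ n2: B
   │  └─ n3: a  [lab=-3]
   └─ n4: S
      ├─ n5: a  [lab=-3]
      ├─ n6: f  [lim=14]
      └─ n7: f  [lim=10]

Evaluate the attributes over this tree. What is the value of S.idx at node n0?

25

1. n2.pre = 12  [12]
2. n2.depth = true  [true]
3. n3.lab = -3  [terminal]
4. n2.key = 13  [B.pre + 1]
5. n2.acc = false  [B.pre == a.lab]
6. n5.lab = -3  [terminal]
7. n6.lim = 14  [terminal]
8. n7.lim = 10  [terminal]
9. n4.ok = 23  [f₁.lim + a.lab + 16]
10. n4.idx = 21  [f₀.lim + f₁.lim - 3]
11. n4.lim = "uv"  ["uv"]
12. n1.ok = -9  [(if B.acc then B.key else S₁.idx) - 30]
13. n1.idx = 11  [11]
14. n1.lim = "ruv"  ["r" ++ S₁.lim]
15. n0.ok = 19  [S₁.ok * 3 + 46]
16. n0.idx = 25  [S₁.ok + 34]
17. n0.lim = "km"  ["km"]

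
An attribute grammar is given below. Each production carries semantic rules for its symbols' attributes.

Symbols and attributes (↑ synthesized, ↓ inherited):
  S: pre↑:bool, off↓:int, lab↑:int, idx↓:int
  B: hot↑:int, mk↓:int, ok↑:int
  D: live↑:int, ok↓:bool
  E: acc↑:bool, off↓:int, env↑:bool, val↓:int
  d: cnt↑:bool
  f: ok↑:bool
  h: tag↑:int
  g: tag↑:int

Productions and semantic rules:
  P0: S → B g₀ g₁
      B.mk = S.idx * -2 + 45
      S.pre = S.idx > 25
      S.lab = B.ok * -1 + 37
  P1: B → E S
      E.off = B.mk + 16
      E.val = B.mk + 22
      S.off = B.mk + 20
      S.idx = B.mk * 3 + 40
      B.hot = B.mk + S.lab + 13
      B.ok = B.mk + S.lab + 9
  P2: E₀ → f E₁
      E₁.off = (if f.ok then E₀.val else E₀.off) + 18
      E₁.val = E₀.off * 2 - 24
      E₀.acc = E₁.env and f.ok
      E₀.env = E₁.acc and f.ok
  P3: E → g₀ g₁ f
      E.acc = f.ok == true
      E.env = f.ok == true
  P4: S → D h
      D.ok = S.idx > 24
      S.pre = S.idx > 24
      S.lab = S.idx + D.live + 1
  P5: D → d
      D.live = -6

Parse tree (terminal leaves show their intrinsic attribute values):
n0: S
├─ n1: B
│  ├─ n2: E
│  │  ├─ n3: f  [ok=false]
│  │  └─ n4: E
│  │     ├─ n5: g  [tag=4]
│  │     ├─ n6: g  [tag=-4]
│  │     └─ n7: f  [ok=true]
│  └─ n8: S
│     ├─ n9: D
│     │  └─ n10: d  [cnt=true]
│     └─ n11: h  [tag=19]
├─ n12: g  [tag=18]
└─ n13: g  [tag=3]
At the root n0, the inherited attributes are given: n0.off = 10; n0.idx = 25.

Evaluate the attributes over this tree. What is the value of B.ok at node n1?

24

1. n0.off = 10  [given at root]
2. n0.idx = 25  [given at root]
3. n1.mk = -5  [S.idx * -2 + 45]
4. n2.off = 11  [B.mk + 16]
5. n2.val = 17  [B.mk + 22]
6. n3.ok = false  [terminal]
7. n4.off = 29  [(if f.ok then E₀.val else E₀.off) + 18]
8. n4.val = -2  [E₀.off * 2 - 24]
9. n5.tag = 4  [terminal]
10. n6.tag = -4  [terminal]
11. n7.ok = true  [terminal]
12. n4.acc = true  [f.ok == true]
13. n4.env = true  [f.ok == true]
14. n2.acc = false  [E₁.env and f.ok]
15. n2.env = false  [E₁.acc and f.ok]
16. n8.off = 15  [B.mk + 20]
17. n8.idx = 25  [B.mk * 3 + 40]
18. n9.ok = true  [S.idx > 24]
19. n10.cnt = true  [terminal]
20. n9.live = -6  [-6]
21. n11.tag = 19  [terminal]
22. n8.pre = true  [S.idx > 24]
23. n8.lab = 20  [S.idx + D.live + 1]
24. n1.hot = 28  [B.mk + S.lab + 13]
25. n1.ok = 24  [B.mk + S.lab + 9]
26. n12.tag = 18  [terminal]
27. n13.tag = 3  [terminal]
28. n0.pre = false  [S.idx > 25]
29. n0.lab = 13  [B.ok * -1 + 37]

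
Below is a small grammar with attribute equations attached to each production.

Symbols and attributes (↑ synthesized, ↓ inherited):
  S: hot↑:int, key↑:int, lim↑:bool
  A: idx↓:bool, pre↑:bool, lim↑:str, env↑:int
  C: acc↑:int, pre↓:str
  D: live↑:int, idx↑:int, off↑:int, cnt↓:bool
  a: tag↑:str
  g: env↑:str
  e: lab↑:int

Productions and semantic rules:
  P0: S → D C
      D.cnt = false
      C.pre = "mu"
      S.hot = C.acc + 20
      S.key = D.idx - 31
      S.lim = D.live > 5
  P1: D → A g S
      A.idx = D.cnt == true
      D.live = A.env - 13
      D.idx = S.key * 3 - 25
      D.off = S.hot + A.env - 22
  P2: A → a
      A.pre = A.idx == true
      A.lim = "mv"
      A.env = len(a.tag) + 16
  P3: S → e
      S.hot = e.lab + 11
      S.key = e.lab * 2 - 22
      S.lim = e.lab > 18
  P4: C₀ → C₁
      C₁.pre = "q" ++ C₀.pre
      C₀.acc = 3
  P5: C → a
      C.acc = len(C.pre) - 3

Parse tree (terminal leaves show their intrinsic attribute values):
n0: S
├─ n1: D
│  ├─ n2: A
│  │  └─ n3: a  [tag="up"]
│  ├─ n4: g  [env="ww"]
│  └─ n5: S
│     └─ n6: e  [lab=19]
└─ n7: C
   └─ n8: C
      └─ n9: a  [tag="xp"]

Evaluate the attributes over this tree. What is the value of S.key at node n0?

1. n1.cnt = false  [false]
2. n2.idx = false  [D.cnt == true]
3. n3.tag = "up"  [terminal]
4. n2.pre = false  [A.idx == true]
5. n2.lim = "mv"  ["mv"]
6. n2.env = 18  [len(a.tag) + 16]
7. n4.env = "ww"  [terminal]
8. n6.lab = 19  [terminal]
9. n5.hot = 30  [e.lab + 11]
10. n5.key = 16  [e.lab * 2 - 22]
11. n5.lim = true  [e.lab > 18]
12. n1.live = 5  [A.env - 13]
13. n1.idx = 23  [S.key * 3 - 25]
14. n1.off = 26  [S.hot + A.env - 22]
15. n7.pre = "mu"  ["mu"]
16. n8.pre = "qmu"  ["q" ++ C₀.pre]
17. n9.tag = "xp"  [terminal]
18. n8.acc = 0  [len(C.pre) - 3]
19. n7.acc = 3  [3]
20. n0.hot = 23  [C.acc + 20]
21. n0.key = -8  [D.idx - 31]
22. n0.lim = false  [D.live > 5]

-8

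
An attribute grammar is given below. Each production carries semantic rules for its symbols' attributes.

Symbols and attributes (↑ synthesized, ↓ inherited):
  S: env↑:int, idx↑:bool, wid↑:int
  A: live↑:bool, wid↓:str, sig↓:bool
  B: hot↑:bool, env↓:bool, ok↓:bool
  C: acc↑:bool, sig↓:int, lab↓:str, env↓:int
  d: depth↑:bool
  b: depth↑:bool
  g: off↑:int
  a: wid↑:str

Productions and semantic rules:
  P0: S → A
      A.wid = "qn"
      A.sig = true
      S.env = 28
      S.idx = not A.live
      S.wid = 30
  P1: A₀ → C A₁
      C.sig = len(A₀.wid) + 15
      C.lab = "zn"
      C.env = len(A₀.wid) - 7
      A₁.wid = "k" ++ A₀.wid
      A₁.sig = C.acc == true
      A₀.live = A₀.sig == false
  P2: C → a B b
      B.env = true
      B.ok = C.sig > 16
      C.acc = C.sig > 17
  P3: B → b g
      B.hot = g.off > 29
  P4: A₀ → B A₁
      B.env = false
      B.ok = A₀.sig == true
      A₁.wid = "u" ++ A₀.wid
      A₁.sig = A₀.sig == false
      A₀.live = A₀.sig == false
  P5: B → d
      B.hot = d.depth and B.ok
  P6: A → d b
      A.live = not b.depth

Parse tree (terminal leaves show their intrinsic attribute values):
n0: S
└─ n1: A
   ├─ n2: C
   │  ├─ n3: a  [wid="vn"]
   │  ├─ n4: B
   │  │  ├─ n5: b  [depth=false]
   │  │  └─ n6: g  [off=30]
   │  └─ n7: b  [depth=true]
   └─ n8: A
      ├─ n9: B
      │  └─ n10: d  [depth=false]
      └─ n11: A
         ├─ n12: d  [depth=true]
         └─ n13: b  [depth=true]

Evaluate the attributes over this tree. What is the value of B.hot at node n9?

false

1. n1.wid = "qn"  ["qn"]
2. n1.sig = true  [true]
3. n2.sig = 17  [len(A₀.wid) + 15]
4. n2.lab = "zn"  ["zn"]
5. n2.env = -5  [len(A₀.wid) - 7]
6. n3.wid = "vn"  [terminal]
7. n4.env = true  [true]
8. n4.ok = true  [C.sig > 16]
9. n5.depth = false  [terminal]
10. n6.off = 30  [terminal]
11. n4.hot = true  [g.off > 29]
12. n7.depth = true  [terminal]
13. n2.acc = false  [C.sig > 17]
14. n8.wid = "kqn"  ["k" ++ A₀.wid]
15. n8.sig = false  [C.acc == true]
16. n9.env = false  [false]
17. n9.ok = false  [A₀.sig == true]
18. n10.depth = false  [terminal]
19. n9.hot = false  [d.depth and B.ok]
20. n11.wid = "ukqn"  ["u" ++ A₀.wid]
21. n11.sig = true  [A₀.sig == false]
22. n12.depth = true  [terminal]
23. n13.depth = true  [terminal]
24. n11.live = false  [not b.depth]
25. n8.live = true  [A₀.sig == false]
26. n1.live = false  [A₀.sig == false]
27. n0.env = 28  [28]
28. n0.idx = true  [not A.live]
29. n0.wid = 30  [30]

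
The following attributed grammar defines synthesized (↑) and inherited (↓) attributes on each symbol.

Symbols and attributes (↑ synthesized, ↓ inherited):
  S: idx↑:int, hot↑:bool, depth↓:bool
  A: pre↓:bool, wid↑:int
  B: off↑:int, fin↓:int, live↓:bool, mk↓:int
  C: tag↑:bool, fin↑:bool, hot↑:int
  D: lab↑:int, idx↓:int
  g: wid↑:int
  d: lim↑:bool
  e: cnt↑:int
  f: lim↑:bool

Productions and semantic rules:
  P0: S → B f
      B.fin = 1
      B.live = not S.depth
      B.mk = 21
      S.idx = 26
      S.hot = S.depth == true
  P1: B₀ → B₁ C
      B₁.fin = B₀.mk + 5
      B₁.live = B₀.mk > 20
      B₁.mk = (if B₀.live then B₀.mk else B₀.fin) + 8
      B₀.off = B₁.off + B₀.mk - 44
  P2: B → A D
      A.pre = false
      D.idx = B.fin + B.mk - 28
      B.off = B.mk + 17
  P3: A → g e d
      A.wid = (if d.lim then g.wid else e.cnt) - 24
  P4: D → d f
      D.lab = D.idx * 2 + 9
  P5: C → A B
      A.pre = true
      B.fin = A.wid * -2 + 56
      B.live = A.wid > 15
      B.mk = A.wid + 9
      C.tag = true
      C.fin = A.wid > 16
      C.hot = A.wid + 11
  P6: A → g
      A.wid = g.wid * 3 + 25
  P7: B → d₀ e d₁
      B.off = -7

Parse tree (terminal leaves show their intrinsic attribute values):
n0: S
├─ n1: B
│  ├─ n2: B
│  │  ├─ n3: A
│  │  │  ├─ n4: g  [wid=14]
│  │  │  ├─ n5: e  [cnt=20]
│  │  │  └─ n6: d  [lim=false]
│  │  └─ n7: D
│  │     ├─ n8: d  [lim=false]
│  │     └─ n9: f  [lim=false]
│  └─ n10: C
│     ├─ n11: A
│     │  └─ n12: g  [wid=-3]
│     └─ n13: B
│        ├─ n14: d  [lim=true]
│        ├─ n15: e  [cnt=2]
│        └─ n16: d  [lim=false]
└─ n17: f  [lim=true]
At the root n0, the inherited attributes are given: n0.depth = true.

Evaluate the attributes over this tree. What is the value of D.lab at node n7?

1. n0.depth = true  [given at root]
2. n1.fin = 1  [1]
3. n1.live = false  [not S.depth]
4. n1.mk = 21  [21]
5. n2.fin = 26  [B₀.mk + 5]
6. n2.live = true  [B₀.mk > 20]
7. n2.mk = 9  [(if B₀.live then B₀.mk else B₀.fin) + 8]
8. n3.pre = false  [false]
9. n4.wid = 14  [terminal]
10. n5.cnt = 20  [terminal]
11. n6.lim = false  [terminal]
12. n3.wid = -4  [(if d.lim then g.wid else e.cnt) - 24]
13. n7.idx = 7  [B.fin + B.mk - 28]
14. n8.lim = false  [terminal]
15. n9.lim = false  [terminal]
16. n7.lab = 23  [D.idx * 2 + 9]
17. n2.off = 26  [B.mk + 17]
18. n11.pre = true  [true]
19. n12.wid = -3  [terminal]
20. n11.wid = 16  [g.wid * 3 + 25]
21. n13.fin = 24  [A.wid * -2 + 56]
22. n13.live = true  [A.wid > 15]
23. n13.mk = 25  [A.wid + 9]
24. n14.lim = true  [terminal]
25. n15.cnt = 2  [terminal]
26. n16.lim = false  [terminal]
27. n13.off = -7  [-7]
28. n10.tag = true  [true]
29. n10.fin = false  [A.wid > 16]
30. n10.hot = 27  [A.wid + 11]
31. n1.off = 3  [B₁.off + B₀.mk - 44]
32. n17.lim = true  [terminal]
33. n0.idx = 26  [26]
34. n0.hot = true  [S.depth == true]

23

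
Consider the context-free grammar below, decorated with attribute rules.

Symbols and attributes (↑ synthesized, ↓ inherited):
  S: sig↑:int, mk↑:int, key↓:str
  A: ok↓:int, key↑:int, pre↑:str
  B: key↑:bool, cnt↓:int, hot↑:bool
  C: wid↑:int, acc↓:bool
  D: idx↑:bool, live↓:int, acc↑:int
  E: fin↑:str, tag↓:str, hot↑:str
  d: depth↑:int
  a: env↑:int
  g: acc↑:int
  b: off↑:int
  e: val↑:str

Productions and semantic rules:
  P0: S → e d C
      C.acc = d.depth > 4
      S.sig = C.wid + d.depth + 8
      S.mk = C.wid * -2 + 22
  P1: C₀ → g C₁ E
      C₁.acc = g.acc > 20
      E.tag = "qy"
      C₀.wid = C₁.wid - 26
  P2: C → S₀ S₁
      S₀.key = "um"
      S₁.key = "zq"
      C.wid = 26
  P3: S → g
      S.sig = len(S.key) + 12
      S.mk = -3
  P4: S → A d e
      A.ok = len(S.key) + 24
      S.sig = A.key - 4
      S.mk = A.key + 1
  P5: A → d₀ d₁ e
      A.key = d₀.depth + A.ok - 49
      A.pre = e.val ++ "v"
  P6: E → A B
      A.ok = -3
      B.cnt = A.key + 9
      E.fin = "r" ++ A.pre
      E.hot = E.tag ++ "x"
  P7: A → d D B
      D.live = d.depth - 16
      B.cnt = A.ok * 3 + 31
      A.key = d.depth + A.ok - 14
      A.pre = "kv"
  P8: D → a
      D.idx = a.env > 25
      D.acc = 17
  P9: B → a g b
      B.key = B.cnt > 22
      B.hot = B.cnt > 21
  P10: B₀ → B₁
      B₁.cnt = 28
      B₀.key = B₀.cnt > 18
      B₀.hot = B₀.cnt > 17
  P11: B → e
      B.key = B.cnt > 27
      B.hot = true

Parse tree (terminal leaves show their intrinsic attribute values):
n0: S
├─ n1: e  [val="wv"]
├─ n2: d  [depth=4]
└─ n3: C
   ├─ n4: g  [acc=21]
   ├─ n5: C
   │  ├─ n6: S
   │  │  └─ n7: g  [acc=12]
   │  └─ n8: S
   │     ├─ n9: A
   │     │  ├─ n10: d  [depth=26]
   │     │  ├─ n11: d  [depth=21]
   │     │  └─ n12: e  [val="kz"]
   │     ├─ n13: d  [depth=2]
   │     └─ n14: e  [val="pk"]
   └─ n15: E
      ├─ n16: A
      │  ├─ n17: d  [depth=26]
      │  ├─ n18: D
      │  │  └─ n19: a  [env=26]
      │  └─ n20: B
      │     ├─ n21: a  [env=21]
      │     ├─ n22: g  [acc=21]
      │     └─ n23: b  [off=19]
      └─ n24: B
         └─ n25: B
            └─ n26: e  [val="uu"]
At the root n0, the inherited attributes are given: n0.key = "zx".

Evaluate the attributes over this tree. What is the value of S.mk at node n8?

4

1. n0.key = "zx"  [given at root]
2. n1.val = "wv"  [terminal]
3. n2.depth = 4  [terminal]
4. n3.acc = false  [d.depth > 4]
5. n4.acc = 21  [terminal]
6. n5.acc = true  [g.acc > 20]
7. n6.key = "um"  ["um"]
8. n7.acc = 12  [terminal]
9. n6.sig = 14  [len(S.key) + 12]
10. n6.mk = -3  [-3]
11. n8.key = "zq"  ["zq"]
12. n9.ok = 26  [len(S.key) + 24]
13. n10.depth = 26  [terminal]
14. n11.depth = 21  [terminal]
15. n12.val = "kz"  [terminal]
16. n9.key = 3  [d₀.depth + A.ok - 49]
17. n9.pre = "kzv"  [e.val ++ "v"]
18. n13.depth = 2  [terminal]
19. n14.val = "pk"  [terminal]
20. n8.sig = -1  [A.key - 4]
21. n8.mk = 4  [A.key + 1]
22. n5.wid = 26  [26]
23. n15.tag = "qy"  ["qy"]
24. n16.ok = -3  [-3]
25. n17.depth = 26  [terminal]
26. n18.live = 10  [d.depth - 16]
27. n19.env = 26  [terminal]
28. n18.idx = true  [a.env > 25]
29. n18.acc = 17  [17]
30. n20.cnt = 22  [A.ok * 3 + 31]
31. n21.env = 21  [terminal]
32. n22.acc = 21  [terminal]
33. n23.off = 19  [terminal]
34. n20.key = false  [B.cnt > 22]
35. n20.hot = true  [B.cnt > 21]
36. n16.key = 9  [d.depth + A.ok - 14]
37. n16.pre = "kv"  ["kv"]
38. n24.cnt = 18  [A.key + 9]
39. n25.cnt = 28  [28]
40. n26.val = "uu"  [terminal]
41. n25.key = true  [B.cnt > 27]
42. n25.hot = true  [true]
43. n24.key = false  [B₀.cnt > 18]
44. n24.hot = true  [B₀.cnt > 17]
45. n15.fin = "rkv"  ["r" ++ A.pre]
46. n15.hot = "qyx"  [E.tag ++ "x"]
47. n3.wid = 0  [C₁.wid - 26]
48. n0.sig = 12  [C.wid + d.depth + 8]
49. n0.mk = 22  [C.wid * -2 + 22]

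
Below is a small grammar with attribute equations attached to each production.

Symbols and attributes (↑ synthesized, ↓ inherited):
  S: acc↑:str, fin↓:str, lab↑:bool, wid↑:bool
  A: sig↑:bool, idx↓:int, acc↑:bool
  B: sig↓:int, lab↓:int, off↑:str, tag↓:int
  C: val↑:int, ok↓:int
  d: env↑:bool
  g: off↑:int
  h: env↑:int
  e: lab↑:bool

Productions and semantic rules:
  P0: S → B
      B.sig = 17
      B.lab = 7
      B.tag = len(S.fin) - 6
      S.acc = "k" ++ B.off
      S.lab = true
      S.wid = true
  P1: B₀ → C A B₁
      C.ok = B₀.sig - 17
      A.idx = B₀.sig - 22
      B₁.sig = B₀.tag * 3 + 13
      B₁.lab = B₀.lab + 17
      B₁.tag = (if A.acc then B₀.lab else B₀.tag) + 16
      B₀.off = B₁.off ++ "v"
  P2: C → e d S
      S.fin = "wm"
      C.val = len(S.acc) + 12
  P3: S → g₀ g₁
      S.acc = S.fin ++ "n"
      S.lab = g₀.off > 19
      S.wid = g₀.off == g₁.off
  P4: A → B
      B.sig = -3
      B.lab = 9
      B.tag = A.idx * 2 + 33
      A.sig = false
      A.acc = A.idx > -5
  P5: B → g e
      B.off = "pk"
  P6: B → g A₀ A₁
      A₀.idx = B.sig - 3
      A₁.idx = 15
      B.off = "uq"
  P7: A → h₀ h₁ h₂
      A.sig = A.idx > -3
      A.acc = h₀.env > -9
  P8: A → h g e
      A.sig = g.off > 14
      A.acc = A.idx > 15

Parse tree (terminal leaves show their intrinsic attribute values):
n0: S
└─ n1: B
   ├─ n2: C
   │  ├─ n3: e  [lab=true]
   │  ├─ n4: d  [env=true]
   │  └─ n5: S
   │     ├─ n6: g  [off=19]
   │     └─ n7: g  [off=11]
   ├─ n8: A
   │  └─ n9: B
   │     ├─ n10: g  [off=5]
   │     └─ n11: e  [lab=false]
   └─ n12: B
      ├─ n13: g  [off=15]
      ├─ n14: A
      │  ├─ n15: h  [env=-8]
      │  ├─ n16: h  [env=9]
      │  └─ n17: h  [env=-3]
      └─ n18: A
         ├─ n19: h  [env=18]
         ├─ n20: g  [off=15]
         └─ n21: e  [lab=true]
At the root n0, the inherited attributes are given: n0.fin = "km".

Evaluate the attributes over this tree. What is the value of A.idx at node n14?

1. n0.fin = "km"  [given at root]
2. n1.sig = 17  [17]
3. n1.lab = 7  [7]
4. n1.tag = -4  [len(S.fin) - 6]
5. n2.ok = 0  [B₀.sig - 17]
6. n3.lab = true  [terminal]
7. n4.env = true  [terminal]
8. n5.fin = "wm"  ["wm"]
9. n6.off = 19  [terminal]
10. n7.off = 11  [terminal]
11. n5.acc = "wmn"  [S.fin ++ "n"]
12. n5.lab = false  [g₀.off > 19]
13. n5.wid = false  [g₀.off == g₁.off]
14. n2.val = 15  [len(S.acc) + 12]
15. n8.idx = -5  [B₀.sig - 22]
16. n9.sig = -3  [-3]
17. n9.lab = 9  [9]
18. n9.tag = 23  [A.idx * 2 + 33]
19. n10.off = 5  [terminal]
20. n11.lab = false  [terminal]
21. n9.off = "pk"  ["pk"]
22. n8.sig = false  [false]
23. n8.acc = false  [A.idx > -5]
24. n12.sig = 1  [B₀.tag * 3 + 13]
25. n12.lab = 24  [B₀.lab + 17]
26. n12.tag = 12  [(if A.acc then B₀.lab else B₀.tag) + 16]
27. n13.off = 15  [terminal]
28. n14.idx = -2  [B.sig - 3]
29. n15.env = -8  [terminal]
30. n16.env = 9  [terminal]
31. n17.env = -3  [terminal]
32. n14.sig = true  [A.idx > -3]
33. n14.acc = true  [h₀.env > -9]
34. n18.idx = 15  [15]
35. n19.env = 18  [terminal]
36. n20.off = 15  [terminal]
37. n21.lab = true  [terminal]
38. n18.sig = true  [g.off > 14]
39. n18.acc = false  [A.idx > 15]
40. n12.off = "uq"  ["uq"]
41. n1.off = "uqv"  [B₁.off ++ "v"]
42. n0.acc = "kuqv"  ["k" ++ B.off]
43. n0.lab = true  [true]
44. n0.wid = true  [true]

-2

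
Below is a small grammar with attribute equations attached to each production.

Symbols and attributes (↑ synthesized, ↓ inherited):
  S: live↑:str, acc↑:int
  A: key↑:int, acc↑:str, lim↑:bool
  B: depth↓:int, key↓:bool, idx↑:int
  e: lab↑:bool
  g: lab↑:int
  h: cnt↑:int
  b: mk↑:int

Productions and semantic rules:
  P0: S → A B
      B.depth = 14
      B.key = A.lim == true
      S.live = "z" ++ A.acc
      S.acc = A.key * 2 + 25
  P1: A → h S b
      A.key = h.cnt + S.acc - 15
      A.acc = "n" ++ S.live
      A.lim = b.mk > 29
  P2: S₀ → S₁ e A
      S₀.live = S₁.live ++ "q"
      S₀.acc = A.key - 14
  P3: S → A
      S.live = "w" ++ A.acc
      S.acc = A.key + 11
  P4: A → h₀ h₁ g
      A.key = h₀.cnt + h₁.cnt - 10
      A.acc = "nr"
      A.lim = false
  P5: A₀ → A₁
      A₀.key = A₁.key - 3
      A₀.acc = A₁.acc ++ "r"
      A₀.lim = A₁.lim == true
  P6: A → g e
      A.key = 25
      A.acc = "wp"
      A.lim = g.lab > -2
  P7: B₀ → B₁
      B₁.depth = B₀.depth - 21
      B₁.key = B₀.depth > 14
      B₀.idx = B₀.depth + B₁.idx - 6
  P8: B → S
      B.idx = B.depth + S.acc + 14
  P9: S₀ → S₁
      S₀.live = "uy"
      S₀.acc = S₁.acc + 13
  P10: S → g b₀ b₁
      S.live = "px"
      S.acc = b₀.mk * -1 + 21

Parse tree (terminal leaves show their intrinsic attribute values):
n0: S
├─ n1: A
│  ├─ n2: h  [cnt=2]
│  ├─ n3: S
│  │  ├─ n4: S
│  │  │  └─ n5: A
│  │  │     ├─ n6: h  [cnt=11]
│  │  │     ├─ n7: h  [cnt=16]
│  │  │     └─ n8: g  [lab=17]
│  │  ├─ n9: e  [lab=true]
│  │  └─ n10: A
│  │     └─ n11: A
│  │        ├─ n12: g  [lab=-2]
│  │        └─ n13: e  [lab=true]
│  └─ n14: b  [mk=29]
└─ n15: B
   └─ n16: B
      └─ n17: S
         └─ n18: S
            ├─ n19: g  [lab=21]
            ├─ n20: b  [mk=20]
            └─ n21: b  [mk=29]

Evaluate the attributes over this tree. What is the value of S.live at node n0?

1. n2.cnt = 2  [terminal]
2. n6.cnt = 11  [terminal]
3. n7.cnt = 16  [terminal]
4. n8.lab = 17  [terminal]
5. n5.key = 17  [h₀.cnt + h₁.cnt - 10]
6. n5.acc = "nr"  ["nr"]
7. n5.lim = false  [false]
8. n4.live = "wnr"  ["w" ++ A.acc]
9. n4.acc = 28  [A.key + 11]
10. n9.lab = true  [terminal]
11. n12.lab = -2  [terminal]
12. n13.lab = true  [terminal]
13. n11.key = 25  [25]
14. n11.acc = "wp"  ["wp"]
15. n11.lim = false  [g.lab > -2]
16. n10.key = 22  [A₁.key - 3]
17. n10.acc = "wpr"  [A₁.acc ++ "r"]
18. n10.lim = false  [A₁.lim == true]
19. n3.live = "wnrq"  [S₁.live ++ "q"]
20. n3.acc = 8  [A.key - 14]
21. n14.mk = 29  [terminal]
22. n1.key = -5  [h.cnt + S.acc - 15]
23. n1.acc = "nwnrq"  ["n" ++ S.live]
24. n1.lim = false  [b.mk > 29]
25. n15.depth = 14  [14]
26. n15.key = false  [A.lim == true]
27. n16.depth = -7  [B₀.depth - 21]
28. n16.key = false  [B₀.depth > 14]
29. n19.lab = 21  [terminal]
30. n20.mk = 20  [terminal]
31. n21.mk = 29  [terminal]
32. n18.live = "px"  ["px"]
33. n18.acc = 1  [b₀.mk * -1 + 21]
34. n17.live = "uy"  ["uy"]
35. n17.acc = 14  [S₁.acc + 13]
36. n16.idx = 21  [B.depth + S.acc + 14]
37. n15.idx = 29  [B₀.depth + B₁.idx - 6]
38. n0.live = "znwnrq"  ["z" ++ A.acc]
39. n0.acc = 15  [A.key * 2 + 25]

"znwnrq"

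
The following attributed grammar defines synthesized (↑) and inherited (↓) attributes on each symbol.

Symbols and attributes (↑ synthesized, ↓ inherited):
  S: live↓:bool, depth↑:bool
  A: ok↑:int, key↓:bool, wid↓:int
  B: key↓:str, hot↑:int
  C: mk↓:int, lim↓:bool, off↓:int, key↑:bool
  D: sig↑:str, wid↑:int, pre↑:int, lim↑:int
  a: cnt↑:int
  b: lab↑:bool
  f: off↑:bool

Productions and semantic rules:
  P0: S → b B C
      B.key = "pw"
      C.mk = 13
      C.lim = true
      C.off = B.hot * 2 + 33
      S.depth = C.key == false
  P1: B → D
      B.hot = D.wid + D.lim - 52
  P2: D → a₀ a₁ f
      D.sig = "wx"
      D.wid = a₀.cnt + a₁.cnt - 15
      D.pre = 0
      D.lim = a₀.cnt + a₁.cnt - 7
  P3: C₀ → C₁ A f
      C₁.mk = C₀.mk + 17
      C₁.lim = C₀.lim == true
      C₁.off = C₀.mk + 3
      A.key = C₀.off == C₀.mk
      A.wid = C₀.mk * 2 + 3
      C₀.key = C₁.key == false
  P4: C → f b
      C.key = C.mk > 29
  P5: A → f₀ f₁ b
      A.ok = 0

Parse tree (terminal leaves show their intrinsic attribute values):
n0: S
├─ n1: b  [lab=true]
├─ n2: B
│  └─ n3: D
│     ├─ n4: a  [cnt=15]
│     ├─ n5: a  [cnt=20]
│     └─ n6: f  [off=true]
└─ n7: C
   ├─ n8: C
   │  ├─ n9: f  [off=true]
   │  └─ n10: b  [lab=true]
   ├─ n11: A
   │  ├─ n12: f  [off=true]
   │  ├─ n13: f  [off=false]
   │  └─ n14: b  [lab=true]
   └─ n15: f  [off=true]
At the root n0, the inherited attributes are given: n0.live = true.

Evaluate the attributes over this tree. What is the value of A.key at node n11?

1. n0.live = true  [given at root]
2. n1.lab = true  [terminal]
3. n2.key = "pw"  ["pw"]
4. n4.cnt = 15  [terminal]
5. n5.cnt = 20  [terminal]
6. n6.off = true  [terminal]
7. n3.sig = "wx"  ["wx"]
8. n3.wid = 20  [a₀.cnt + a₁.cnt - 15]
9. n3.pre = 0  [0]
10. n3.lim = 28  [a₀.cnt + a₁.cnt - 7]
11. n2.hot = -4  [D.wid + D.lim - 52]
12. n7.mk = 13  [13]
13. n7.lim = true  [true]
14. n7.off = 25  [B.hot * 2 + 33]
15. n8.mk = 30  [C₀.mk + 17]
16. n8.lim = true  [C₀.lim == true]
17. n8.off = 16  [C₀.mk + 3]
18. n9.off = true  [terminal]
19. n10.lab = true  [terminal]
20. n8.key = true  [C.mk > 29]
21. n11.key = false  [C₀.off == C₀.mk]
22. n11.wid = 29  [C₀.mk * 2 + 3]
23. n12.off = true  [terminal]
24. n13.off = false  [terminal]
25. n14.lab = true  [terminal]
26. n11.ok = 0  [0]
27. n15.off = true  [terminal]
28. n7.key = false  [C₁.key == false]
29. n0.depth = true  [C.key == false]

false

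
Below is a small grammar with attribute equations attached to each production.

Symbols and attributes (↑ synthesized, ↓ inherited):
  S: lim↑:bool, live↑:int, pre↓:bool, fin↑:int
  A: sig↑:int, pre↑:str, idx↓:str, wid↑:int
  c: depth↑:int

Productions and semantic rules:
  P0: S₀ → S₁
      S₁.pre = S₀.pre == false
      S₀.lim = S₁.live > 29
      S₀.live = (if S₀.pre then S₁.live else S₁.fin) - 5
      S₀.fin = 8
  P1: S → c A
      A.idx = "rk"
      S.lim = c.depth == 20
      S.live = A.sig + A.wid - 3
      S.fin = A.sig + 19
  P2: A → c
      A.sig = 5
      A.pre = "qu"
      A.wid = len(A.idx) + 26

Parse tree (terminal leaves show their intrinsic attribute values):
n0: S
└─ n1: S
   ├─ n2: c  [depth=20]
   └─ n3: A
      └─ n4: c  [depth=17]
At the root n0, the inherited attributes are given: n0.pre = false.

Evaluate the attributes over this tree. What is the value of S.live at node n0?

1. n0.pre = false  [given at root]
2. n1.pre = true  [S₀.pre == false]
3. n2.depth = 20  [terminal]
4. n3.idx = "rk"  ["rk"]
5. n4.depth = 17  [terminal]
6. n3.sig = 5  [5]
7. n3.pre = "qu"  ["qu"]
8. n3.wid = 28  [len(A.idx) + 26]
9. n1.lim = true  [c.depth == 20]
10. n1.live = 30  [A.sig + A.wid - 3]
11. n1.fin = 24  [A.sig + 19]
12. n0.lim = true  [S₁.live > 29]
13. n0.live = 19  [(if S₀.pre then S₁.live else S₁.fin) - 5]
14. n0.fin = 8  [8]

19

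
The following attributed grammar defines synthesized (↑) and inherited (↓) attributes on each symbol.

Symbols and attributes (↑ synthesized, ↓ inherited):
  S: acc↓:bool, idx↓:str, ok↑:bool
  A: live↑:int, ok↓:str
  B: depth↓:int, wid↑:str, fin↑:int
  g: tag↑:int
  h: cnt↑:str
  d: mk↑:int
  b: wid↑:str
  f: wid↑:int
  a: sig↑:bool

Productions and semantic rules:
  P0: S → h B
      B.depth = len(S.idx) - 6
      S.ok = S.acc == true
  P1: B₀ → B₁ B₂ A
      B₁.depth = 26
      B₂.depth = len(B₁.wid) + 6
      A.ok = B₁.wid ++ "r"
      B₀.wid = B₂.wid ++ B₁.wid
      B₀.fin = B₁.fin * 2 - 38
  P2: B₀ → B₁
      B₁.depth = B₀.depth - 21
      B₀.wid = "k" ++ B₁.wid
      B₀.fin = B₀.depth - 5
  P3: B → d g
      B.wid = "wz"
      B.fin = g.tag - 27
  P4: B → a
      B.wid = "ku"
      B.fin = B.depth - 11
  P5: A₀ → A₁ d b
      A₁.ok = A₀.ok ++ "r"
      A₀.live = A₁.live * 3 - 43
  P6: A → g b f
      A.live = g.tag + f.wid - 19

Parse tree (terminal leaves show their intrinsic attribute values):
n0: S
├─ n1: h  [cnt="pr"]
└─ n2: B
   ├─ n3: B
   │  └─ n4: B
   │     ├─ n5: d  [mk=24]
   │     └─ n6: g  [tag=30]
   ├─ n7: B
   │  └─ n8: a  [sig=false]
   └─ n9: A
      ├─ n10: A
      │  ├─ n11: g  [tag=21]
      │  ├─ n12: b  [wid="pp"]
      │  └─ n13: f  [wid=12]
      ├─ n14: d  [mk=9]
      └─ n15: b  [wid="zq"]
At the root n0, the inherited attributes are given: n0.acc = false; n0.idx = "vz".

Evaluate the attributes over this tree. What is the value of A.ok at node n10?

1. n0.acc = false  [given at root]
2. n0.idx = "vz"  [given at root]
3. n1.cnt = "pr"  [terminal]
4. n2.depth = -4  [len(S.idx) - 6]
5. n3.depth = 26  [26]
6. n4.depth = 5  [B₀.depth - 21]
7. n5.mk = 24  [terminal]
8. n6.tag = 30  [terminal]
9. n4.wid = "wz"  ["wz"]
10. n4.fin = 3  [g.tag - 27]
11. n3.wid = "kwz"  ["k" ++ B₁.wid]
12. n3.fin = 21  [B₀.depth - 5]
13. n7.depth = 9  [len(B₁.wid) + 6]
14. n8.sig = false  [terminal]
15. n7.wid = "ku"  ["ku"]
16. n7.fin = -2  [B.depth - 11]
17. n9.ok = "kwzr"  [B₁.wid ++ "r"]
18. n10.ok = "kwzrr"  [A₀.ok ++ "r"]
19. n11.tag = 21  [terminal]
20. n12.wid = "pp"  [terminal]
21. n13.wid = 12  [terminal]
22. n10.live = 14  [g.tag + f.wid - 19]
23. n14.mk = 9  [terminal]
24. n15.wid = "zq"  [terminal]
25. n9.live = -1  [A₁.live * 3 - 43]
26. n2.wid = "kukwz"  [B₂.wid ++ B₁.wid]
27. n2.fin = 4  [B₁.fin * 2 - 38]
28. n0.ok = false  [S.acc == true]

"kwzrr"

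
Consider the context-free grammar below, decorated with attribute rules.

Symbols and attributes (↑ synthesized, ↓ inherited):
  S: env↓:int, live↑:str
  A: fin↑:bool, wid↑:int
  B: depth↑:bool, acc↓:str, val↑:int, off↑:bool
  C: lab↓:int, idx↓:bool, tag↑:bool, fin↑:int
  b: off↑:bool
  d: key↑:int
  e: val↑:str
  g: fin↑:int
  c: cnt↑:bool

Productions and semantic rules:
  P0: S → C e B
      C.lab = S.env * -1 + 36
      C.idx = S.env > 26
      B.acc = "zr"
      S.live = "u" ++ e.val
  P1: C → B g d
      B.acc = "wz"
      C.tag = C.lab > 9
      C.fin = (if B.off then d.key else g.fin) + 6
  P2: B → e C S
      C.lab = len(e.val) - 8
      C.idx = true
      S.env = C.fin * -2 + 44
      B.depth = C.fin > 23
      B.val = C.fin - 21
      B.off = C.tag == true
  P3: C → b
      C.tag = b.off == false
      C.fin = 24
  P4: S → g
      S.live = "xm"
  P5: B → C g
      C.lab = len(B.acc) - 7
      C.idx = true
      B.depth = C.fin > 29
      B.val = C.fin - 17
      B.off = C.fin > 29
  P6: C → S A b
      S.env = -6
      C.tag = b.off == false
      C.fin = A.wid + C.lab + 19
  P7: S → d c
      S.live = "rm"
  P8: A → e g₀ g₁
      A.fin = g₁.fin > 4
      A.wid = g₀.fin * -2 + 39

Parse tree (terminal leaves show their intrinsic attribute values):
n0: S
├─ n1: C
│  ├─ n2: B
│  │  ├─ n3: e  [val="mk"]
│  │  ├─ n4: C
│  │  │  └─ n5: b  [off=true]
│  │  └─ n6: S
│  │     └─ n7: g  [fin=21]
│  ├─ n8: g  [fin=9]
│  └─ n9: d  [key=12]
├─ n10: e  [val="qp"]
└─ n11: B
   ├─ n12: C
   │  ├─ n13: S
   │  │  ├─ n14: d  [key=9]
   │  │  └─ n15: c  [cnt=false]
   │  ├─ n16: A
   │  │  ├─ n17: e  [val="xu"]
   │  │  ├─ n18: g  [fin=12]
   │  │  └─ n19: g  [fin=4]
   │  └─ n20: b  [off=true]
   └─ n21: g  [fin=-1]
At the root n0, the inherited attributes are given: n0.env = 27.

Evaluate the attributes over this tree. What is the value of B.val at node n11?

1. n0.env = 27  [given at root]
2. n1.lab = 9  [S.env * -1 + 36]
3. n1.idx = true  [S.env > 26]
4. n2.acc = "wz"  ["wz"]
5. n3.val = "mk"  [terminal]
6. n4.lab = -6  [len(e.val) - 8]
7. n4.idx = true  [true]
8. n5.off = true  [terminal]
9. n4.tag = false  [b.off == false]
10. n4.fin = 24  [24]
11. n6.env = -4  [C.fin * -2 + 44]
12. n7.fin = 21  [terminal]
13. n6.live = "xm"  ["xm"]
14. n2.depth = true  [C.fin > 23]
15. n2.val = 3  [C.fin - 21]
16. n2.off = false  [C.tag == true]
17. n8.fin = 9  [terminal]
18. n9.key = 12  [terminal]
19. n1.tag = false  [C.lab > 9]
20. n1.fin = 15  [(if B.off then d.key else g.fin) + 6]
21. n10.val = "qp"  [terminal]
22. n11.acc = "zr"  ["zr"]
23. n12.lab = -5  [len(B.acc) - 7]
24. n12.idx = true  [true]
25. n13.env = -6  [-6]
26. n14.key = 9  [terminal]
27. n15.cnt = false  [terminal]
28. n13.live = "rm"  ["rm"]
29. n17.val = "xu"  [terminal]
30. n18.fin = 12  [terminal]
31. n19.fin = 4  [terminal]
32. n16.fin = false  [g₁.fin > 4]
33. n16.wid = 15  [g₀.fin * -2 + 39]
34. n20.off = true  [terminal]
35. n12.tag = false  [b.off == false]
36. n12.fin = 29  [A.wid + C.lab + 19]
37. n21.fin = -1  [terminal]
38. n11.depth = false  [C.fin > 29]
39. n11.val = 12  [C.fin - 17]
40. n11.off = false  [C.fin > 29]
41. n0.live = "uqp"  ["u" ++ e.val]

12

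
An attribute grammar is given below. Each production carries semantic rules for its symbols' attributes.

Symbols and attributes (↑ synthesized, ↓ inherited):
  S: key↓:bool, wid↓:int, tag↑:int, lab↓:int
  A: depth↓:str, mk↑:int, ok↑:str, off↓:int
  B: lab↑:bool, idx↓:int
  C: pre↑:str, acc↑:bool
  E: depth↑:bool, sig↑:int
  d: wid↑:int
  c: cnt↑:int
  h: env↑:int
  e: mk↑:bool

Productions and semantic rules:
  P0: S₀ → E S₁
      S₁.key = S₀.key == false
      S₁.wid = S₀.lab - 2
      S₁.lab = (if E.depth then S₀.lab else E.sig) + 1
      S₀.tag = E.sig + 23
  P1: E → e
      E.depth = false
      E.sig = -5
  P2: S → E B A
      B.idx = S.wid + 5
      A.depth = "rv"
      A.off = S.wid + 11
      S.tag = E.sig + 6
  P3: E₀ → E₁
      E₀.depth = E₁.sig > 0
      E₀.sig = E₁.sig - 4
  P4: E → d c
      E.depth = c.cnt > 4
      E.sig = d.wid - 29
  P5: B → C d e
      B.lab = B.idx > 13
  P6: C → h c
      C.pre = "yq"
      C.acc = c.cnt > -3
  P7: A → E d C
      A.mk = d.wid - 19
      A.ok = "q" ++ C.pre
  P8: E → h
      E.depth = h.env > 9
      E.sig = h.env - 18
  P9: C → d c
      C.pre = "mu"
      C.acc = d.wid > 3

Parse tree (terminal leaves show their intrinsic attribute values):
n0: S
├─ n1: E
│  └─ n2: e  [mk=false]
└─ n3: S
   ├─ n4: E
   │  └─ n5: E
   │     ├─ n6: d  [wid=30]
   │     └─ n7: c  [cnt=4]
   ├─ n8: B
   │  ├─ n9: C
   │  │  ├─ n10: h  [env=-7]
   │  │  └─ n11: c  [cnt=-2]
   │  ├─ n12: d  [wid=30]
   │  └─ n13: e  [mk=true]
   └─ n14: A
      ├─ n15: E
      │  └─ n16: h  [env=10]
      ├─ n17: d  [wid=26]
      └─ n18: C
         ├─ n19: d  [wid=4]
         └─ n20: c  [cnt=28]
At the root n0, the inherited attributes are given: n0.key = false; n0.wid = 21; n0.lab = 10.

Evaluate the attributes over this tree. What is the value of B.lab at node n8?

false

1. n0.key = false  [given at root]
2. n0.wid = 21  [given at root]
3. n0.lab = 10  [given at root]
4. n2.mk = false  [terminal]
5. n1.depth = false  [false]
6. n1.sig = -5  [-5]
7. n3.key = true  [S₀.key == false]
8. n3.wid = 8  [S₀.lab - 2]
9. n3.lab = -4  [(if E.depth then S₀.lab else E.sig) + 1]
10. n6.wid = 30  [terminal]
11. n7.cnt = 4  [terminal]
12. n5.depth = false  [c.cnt > 4]
13. n5.sig = 1  [d.wid - 29]
14. n4.depth = true  [E₁.sig > 0]
15. n4.sig = -3  [E₁.sig - 4]
16. n8.idx = 13  [S.wid + 5]
17. n10.env = -7  [terminal]
18. n11.cnt = -2  [terminal]
19. n9.pre = "yq"  ["yq"]
20. n9.acc = true  [c.cnt > -3]
21. n12.wid = 30  [terminal]
22. n13.mk = true  [terminal]
23. n8.lab = false  [B.idx > 13]
24. n14.depth = "rv"  ["rv"]
25. n14.off = 19  [S.wid + 11]
26. n16.env = 10  [terminal]
27. n15.depth = true  [h.env > 9]
28. n15.sig = -8  [h.env - 18]
29. n17.wid = 26  [terminal]
30. n19.wid = 4  [terminal]
31. n20.cnt = 28  [terminal]
32. n18.pre = "mu"  ["mu"]
33. n18.acc = true  [d.wid > 3]
34. n14.mk = 7  [d.wid - 19]
35. n14.ok = "qmu"  ["q" ++ C.pre]
36. n3.tag = 3  [E.sig + 6]
37. n0.tag = 18  [E.sig + 23]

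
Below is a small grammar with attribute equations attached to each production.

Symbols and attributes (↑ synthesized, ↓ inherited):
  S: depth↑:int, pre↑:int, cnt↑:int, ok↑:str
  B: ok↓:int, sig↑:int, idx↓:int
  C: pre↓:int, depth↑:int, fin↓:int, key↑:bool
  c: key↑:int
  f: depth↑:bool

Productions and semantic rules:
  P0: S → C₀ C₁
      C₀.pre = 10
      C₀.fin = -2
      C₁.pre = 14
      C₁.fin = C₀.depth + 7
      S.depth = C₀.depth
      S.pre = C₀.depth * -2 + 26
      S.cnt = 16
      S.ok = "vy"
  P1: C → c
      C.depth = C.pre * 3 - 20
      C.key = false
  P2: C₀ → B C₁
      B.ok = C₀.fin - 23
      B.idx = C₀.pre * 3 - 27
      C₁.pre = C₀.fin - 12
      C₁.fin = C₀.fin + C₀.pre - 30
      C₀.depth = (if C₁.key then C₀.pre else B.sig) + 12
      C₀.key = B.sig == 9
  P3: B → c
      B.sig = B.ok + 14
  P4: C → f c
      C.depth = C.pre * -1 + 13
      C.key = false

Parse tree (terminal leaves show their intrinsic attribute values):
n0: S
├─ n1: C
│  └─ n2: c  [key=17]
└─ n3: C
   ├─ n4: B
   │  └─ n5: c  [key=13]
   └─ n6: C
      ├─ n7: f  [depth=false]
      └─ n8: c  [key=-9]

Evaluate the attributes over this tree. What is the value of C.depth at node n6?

1. n1.pre = 10  [10]
2. n1.fin = -2  [-2]
3. n2.key = 17  [terminal]
4. n1.depth = 10  [C.pre * 3 - 20]
5. n1.key = false  [false]
6. n3.pre = 14  [14]
7. n3.fin = 17  [C₀.depth + 7]
8. n4.ok = -6  [C₀.fin - 23]
9. n4.idx = 15  [C₀.pre * 3 - 27]
10. n5.key = 13  [terminal]
11. n4.sig = 8  [B.ok + 14]
12. n6.pre = 5  [C₀.fin - 12]
13. n6.fin = 1  [C₀.fin + C₀.pre - 30]
14. n7.depth = false  [terminal]
15. n8.key = -9  [terminal]
16. n6.depth = 8  [C.pre * -1 + 13]
17. n6.key = false  [false]
18. n3.depth = 20  [(if C₁.key then C₀.pre else B.sig) + 12]
19. n3.key = false  [B.sig == 9]
20. n0.depth = 10  [C₀.depth]
21. n0.pre = 6  [C₀.depth * -2 + 26]
22. n0.cnt = 16  [16]
23. n0.ok = "vy"  ["vy"]

8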